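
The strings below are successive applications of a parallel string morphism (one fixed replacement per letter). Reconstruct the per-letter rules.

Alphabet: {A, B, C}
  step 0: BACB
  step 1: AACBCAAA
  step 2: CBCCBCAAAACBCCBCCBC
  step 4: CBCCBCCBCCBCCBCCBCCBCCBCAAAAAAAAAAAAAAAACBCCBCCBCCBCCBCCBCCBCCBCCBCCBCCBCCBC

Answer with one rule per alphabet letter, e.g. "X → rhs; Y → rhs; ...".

  step 1 ⇒ step 2: AACBCAAA ⇒ CBC·CBC·A·AA·A·CBC·CBC·CBC
    A ↦ CBC
    B ↦ AA
    C ↦ A

A->CBC, B->AA, C->A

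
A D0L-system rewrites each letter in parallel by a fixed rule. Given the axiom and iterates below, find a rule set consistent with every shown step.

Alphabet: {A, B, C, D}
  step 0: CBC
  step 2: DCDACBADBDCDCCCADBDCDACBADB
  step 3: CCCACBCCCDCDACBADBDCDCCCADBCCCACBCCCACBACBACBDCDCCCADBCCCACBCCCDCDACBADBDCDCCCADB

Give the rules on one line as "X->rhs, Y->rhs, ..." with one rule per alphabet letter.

  step 2 ⇒ step 3: DCDACBADBDCDCCCADBDCDACBADB ⇒ CCC·ACB·CCC·DCD·ACB·ADB·DCD·CCC·ADB·CCC·ACB·CCC·ACB·ACB·ACB·DCD·CCC·ADB·CCC·ACB·CCC·DCD·ACB·ADB·DCD·CCC·ADB
    A ↦ DCD
    B ↦ ADB
    C ↦ ACB
    D ↦ CCC

A->DCD, B->ADB, C->ACB, D->CCC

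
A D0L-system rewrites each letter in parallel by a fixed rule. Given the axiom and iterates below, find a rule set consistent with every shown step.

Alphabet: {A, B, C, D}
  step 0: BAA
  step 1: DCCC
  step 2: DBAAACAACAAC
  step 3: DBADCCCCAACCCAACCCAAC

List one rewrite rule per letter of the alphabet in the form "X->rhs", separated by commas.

A->C, B->DC, C->AAC, D->DBA

  step 2 ⇒ step 3: DBAAACAACAAC ⇒ DBA·DC·C·C·C·AAC·C·C·AAC·C·C·AAC
    A ↦ C
    B ↦ DC
    C ↦ AAC
    D ↦ DBA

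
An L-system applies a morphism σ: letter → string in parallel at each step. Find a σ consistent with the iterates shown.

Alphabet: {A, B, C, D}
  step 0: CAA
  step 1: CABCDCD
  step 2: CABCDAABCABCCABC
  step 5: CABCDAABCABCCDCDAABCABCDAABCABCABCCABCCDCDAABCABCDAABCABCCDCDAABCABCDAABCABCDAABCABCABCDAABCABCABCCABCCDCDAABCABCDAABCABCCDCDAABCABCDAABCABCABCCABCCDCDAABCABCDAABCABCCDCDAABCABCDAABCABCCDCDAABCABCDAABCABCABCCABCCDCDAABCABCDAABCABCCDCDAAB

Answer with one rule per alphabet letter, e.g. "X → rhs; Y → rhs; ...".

  step 1 ⇒ step 2: CABCDCD ⇒ CAB·CD·AAB·CAB·C·CAB·C
    A ↦ CD
    B ↦ AAB
    C ↦ CAB
    D ↦ C

A->CD, B->AAB, C->CAB, D->C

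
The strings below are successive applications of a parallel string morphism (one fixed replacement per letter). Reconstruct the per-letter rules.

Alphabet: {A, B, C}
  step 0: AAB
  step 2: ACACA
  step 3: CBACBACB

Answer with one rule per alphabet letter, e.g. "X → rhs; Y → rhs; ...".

  step 2 ⇒ step 3: ACACA ⇒ CB·A·CB·A·CB
    A ↦ CB
    C ↦ A
    B ↦ C  (constrained at step 0)

A->CB, B->C, C->A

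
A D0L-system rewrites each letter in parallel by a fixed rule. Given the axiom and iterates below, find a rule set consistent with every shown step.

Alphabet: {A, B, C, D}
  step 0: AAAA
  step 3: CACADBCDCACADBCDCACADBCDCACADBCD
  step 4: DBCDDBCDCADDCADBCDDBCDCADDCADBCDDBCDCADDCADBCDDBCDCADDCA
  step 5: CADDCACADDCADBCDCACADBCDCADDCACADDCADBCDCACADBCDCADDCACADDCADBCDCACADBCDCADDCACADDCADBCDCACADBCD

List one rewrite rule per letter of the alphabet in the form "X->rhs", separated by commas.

  step 4 ⇒ step 5: DBCDDBCDCADDCADBCDDBCDCADDCADBCDDBCDCADDCADBCDDBCDCADDCA ⇒ CA·D·D·CA·CA·D·D·CA·D·BCD·CA·CA·D·BCD·CA·D·D·CA·CA·D·D·CA·D·BCD·CA·CA·D·BCD·CA·D·D·CA·CA·D·D·CA·D·BCD·CA·CA·D·BCD·CA·D·D·CA·CA·D·D·CA·D·BCD·CA·CA·D·BCD
    A ↦ BCD
    B ↦ D
    C ↦ D
    D ↦ CA

A->BCD, B->D, C->D, D->CA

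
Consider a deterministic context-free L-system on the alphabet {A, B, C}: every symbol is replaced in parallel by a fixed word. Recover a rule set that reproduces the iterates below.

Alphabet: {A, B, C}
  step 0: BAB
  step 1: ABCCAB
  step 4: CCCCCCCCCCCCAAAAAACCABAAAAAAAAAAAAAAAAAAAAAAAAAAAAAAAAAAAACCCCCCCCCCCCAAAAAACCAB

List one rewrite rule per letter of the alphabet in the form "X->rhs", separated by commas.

A->CC, B->AB, C->AAA

  step 0 ⇒ step 1: BAB ⇒ AB·CC·AB
    A ↦ CC
    B ↦ AB
    C ↦ AAA  (constrained at step 1)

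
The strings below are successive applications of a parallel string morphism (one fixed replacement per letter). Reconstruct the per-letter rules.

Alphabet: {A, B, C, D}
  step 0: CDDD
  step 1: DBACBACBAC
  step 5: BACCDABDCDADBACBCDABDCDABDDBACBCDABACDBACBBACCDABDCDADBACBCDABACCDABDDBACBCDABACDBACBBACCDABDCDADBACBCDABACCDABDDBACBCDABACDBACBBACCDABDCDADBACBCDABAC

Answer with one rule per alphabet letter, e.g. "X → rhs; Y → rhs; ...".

A->B, B->CDA, C->D, D->BAC

  step 0 ⇒ step 1: CDDD ⇒ D·BAC·BAC·BAC
    C ↦ D
    D ↦ BAC
    A ↦ B  (constrained at step 1)
    B ↦ CDA  (constrained at step 1)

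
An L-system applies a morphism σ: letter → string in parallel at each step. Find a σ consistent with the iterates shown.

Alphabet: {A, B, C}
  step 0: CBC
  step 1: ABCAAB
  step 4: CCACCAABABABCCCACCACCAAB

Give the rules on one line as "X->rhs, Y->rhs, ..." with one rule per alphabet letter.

A->C, B->CA, C->AB

  step 0 ⇒ step 1: CBC ⇒ AB·CA·AB
    B ↦ CA
    C ↦ AB
    A ↦ C  (constrained at step 1)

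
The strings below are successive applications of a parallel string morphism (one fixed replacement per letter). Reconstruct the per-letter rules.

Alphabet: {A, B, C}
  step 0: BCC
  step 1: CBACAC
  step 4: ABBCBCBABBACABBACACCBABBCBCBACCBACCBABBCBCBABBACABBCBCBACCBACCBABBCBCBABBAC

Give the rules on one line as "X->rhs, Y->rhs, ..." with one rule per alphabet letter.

  step 0 ⇒ step 1: BCC ⇒ CB·AC·AC
    B ↦ CB
    C ↦ AC
    A ↦ ABB  (constrained at step 1)

A->ABB, B->CB, C->AC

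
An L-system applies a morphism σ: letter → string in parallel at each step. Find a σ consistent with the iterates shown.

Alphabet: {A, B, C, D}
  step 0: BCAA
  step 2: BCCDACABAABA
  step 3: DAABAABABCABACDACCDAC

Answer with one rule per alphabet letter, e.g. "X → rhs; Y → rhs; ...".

A->C, B->DA, C->ABA, D->B

  step 2 ⇒ step 3: BCCDACABAABA ⇒ DA·ABA·ABA·B·C·ABA·C·DA·C·C·DA·C
    A ↦ C
    B ↦ DA
    C ↦ ABA
    D ↦ B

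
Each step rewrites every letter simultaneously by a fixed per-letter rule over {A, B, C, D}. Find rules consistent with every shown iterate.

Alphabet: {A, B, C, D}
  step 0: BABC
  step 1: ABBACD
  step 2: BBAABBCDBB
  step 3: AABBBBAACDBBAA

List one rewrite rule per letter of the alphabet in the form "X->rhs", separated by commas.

A->BB, B->A, C->CD, D->BB

  step 2 ⇒ step 3: BBAABBCDBB ⇒ A·A·BB·BB·A·A·CD·BB·A·A
    A ↦ BB
    B ↦ A
    C ↦ CD
    D ↦ BB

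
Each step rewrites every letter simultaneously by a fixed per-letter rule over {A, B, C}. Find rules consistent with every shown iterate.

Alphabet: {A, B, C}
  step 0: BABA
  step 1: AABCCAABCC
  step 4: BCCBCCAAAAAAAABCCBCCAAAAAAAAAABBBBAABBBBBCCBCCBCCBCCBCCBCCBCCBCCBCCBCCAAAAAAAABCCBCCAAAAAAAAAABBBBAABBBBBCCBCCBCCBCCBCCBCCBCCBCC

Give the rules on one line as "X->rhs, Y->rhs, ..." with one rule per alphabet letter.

A->BCC, B->AA, C->BB

  step 0 ⇒ step 1: BABA ⇒ AA·BCC·AA·BCC
    A ↦ BCC
    B ↦ AA
    C ↦ BB  (constrained at step 1)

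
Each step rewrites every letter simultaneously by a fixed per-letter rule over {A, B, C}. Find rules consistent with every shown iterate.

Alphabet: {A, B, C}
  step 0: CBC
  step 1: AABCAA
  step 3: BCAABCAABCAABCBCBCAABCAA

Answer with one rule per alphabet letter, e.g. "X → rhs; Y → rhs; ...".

  step 0 ⇒ step 1: CBC ⇒ AA·BC·AA
    B ↦ BC
    C ↦ AA
    A ↦ BC  (constrained at step 1)

A->BC, B->BC, C->AA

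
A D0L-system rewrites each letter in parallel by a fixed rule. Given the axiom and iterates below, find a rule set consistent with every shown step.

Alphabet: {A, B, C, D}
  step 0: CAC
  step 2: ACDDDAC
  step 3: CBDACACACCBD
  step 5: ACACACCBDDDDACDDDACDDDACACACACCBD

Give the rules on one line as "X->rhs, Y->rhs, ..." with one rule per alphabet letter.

A->CB, B->DD, C->D, D->AC

  step 2 ⇒ step 3: ACDDDAC ⇒ CB·D·AC·AC·AC·CB·D
    A ↦ CB
    C ↦ D
    D ↦ AC
    B ↦ DD  (constrained at step 3)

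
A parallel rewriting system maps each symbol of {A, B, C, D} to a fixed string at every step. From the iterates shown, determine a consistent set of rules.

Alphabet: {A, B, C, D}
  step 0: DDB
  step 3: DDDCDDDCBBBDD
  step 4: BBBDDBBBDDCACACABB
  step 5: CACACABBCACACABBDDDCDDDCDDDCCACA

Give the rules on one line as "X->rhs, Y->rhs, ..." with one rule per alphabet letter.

  step 4 ⇒ step 5: BBBDDBBBDDCACACABB ⇒ CA·CA·CA·B·B·CA·CA·CA·B·B·DD·DC·DD·DC·DD·DC·CA·CA
    A ↦ DC
    B ↦ CA
    C ↦ DD
    D ↦ B

A->DC, B->CA, C->DD, D->B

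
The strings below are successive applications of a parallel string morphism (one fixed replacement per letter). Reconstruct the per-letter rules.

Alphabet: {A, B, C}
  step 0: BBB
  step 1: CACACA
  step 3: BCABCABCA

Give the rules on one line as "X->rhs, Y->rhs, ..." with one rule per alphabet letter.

A->B, B->CA, C->A

  step 0 ⇒ step 1: BBB ⇒ CA·CA·CA
    B ↦ CA
    A ↦ B  (constrained at step 1)
    C ↦ A  (constrained at step 1)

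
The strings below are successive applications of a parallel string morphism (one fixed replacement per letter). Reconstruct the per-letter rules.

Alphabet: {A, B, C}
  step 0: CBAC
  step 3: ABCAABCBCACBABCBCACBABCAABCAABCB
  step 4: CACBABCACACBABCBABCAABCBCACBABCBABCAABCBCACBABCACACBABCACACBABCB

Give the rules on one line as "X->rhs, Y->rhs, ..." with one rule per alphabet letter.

A->CA, B->CB, C->AB

  step 3 ⇒ step 4: ABCAABCBCACBABCBCACBABCAABCAABCB ⇒ CA·CB·AB·CA·CA·CB·AB·CB·AB·CA·AB·CB·CA·CB·AB·CB·AB·CA·AB·CB·CA·CB·AB·CA·CA·CB·AB·CA·CA·CB·AB·CB
    A ↦ CA
    B ↦ CB
    C ↦ AB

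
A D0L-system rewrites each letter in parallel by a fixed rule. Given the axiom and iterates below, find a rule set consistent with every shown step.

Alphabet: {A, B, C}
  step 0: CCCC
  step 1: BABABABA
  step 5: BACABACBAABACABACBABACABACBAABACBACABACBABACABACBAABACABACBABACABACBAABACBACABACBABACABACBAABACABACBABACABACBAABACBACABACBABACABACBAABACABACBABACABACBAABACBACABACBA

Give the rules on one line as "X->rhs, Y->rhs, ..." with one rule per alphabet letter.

A->BAC, B->A, C->BA

  step 0 ⇒ step 1: CCCC ⇒ BA·BA·BA·BA
    C ↦ BA
    A ↦ BAC  (constrained at step 1)
    B ↦ A  (constrained at step 1)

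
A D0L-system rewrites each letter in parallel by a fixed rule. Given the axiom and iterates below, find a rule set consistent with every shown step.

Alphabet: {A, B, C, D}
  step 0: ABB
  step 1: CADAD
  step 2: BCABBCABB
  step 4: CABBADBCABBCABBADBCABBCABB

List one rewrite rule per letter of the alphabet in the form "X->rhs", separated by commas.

  step 1 ⇒ step 2: CADAD ⇒ B·C·ABB·C·ABB
    A ↦ C
    C ↦ B
    D ↦ ABB
  step 0 ⇒ step 1: ABB ⇒ C·AD·AD
    B ↦ AD

A->C, B->AD, C->B, D->ABB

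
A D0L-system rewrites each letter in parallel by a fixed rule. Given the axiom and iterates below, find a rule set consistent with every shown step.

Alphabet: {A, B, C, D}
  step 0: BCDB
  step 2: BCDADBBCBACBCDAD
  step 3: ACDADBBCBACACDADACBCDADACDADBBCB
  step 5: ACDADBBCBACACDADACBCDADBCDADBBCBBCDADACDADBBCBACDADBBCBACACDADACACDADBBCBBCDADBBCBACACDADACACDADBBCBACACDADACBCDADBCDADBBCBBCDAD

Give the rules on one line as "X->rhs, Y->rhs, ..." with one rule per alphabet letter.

  step 2 ⇒ step 3: BCDADBBCBACBCDAD ⇒ AC·DAD·B·BC·B·AC·AC·DAD·AC·BC·DAD·AC·DAD·B·BC·B
    A ↦ BC
    B ↦ AC
    C ↦ DAD
    D ↦ B

A->BC, B->AC, C->DAD, D->B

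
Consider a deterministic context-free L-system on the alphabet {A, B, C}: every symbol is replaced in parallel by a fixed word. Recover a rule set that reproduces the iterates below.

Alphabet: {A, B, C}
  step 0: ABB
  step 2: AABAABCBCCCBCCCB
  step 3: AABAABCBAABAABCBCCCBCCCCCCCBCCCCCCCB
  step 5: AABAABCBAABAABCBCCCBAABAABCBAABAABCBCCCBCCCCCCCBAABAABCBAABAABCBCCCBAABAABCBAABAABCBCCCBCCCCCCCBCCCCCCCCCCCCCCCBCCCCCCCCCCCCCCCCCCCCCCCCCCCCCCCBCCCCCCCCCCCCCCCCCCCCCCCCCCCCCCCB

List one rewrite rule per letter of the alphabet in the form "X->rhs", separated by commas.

A->AAB, B->CB, C->CC

  step 2 ⇒ step 3: AABAABCBCCCBCCCB ⇒ AAB·AAB·CB·AAB·AAB·CB·CC·CB·CC·CC·CC·CB·CC·CC·CC·CB
    A ↦ AAB
    B ↦ CB
    C ↦ CC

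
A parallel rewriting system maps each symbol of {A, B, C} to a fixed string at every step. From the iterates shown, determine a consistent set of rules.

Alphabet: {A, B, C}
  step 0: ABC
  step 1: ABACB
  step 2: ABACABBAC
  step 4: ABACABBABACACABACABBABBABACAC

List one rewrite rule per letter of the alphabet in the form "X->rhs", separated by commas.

A->AB, B->AC, C->B

  step 1 ⇒ step 2: ABACB ⇒ AB·AC·AB·B·AC
    A ↦ AB
    B ↦ AC
    C ↦ B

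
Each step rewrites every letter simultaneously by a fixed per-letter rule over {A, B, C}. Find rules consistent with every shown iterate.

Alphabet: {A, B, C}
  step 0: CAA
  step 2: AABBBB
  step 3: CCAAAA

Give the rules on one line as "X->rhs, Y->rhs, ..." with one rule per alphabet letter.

A->C, B->A, C->BB

  step 2 ⇒ step 3: AABBBB ⇒ C·C·A·A·A·A
    A ↦ C
    B ↦ A
    C ↦ BB  (constrained at step 0)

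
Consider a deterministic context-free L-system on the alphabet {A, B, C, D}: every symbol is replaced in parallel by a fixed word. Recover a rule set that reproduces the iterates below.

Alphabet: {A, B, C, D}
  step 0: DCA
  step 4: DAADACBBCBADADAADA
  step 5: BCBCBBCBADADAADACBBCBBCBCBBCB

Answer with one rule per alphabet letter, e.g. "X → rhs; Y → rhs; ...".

A->CB, B->DA, C->A, D->B

  step 4 ⇒ step 5: DAADACBBCBADADAADA ⇒ B·CB·CB·B·CB·A·DA·DA·A·DA·CB·B·CB·B·CB·CB·B·CB
    A ↦ CB
    B ↦ DA
    C ↦ A
    D ↦ B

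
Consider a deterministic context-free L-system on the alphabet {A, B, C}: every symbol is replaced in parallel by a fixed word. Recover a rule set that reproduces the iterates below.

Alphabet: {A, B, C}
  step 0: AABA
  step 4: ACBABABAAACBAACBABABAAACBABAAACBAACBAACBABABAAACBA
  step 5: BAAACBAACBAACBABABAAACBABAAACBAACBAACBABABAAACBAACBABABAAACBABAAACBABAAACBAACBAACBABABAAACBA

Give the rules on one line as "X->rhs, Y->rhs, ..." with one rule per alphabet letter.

  step 4 ⇒ step 5: ACBABABAAACBAACBABABAAACBABAAACBAACBAACBABABAAACBA ⇒ BA·A·AC·BA·AC·BA·AC·BA·BA·BA·A·AC·BA·BA·A·AC·BA·AC·BA·AC·BA·BA·BA·A·AC·BA·AC·BA·BA·BA·A·AC·BA·BA·A·AC·BA·BA·A·AC·BA·AC·BA·AC·BA·BA·BA·A·AC·BA
    A ↦ BA
    B ↦ AC
    C ↦ A

A->BA, B->AC, C->A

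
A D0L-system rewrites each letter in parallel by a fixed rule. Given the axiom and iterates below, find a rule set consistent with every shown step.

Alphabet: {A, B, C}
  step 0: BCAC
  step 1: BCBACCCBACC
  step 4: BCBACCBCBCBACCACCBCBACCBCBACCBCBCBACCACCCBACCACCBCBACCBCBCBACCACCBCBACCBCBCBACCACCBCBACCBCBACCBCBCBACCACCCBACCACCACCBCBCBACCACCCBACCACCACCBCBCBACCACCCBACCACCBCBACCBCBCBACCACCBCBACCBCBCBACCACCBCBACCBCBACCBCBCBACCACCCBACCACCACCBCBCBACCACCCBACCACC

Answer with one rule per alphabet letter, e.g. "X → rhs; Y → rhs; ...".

A->CB, B->BCB, C->ACC

  step 0 ⇒ step 1: BCAC ⇒ BCB·ACC·CB·ACC
    A ↦ CB
    B ↦ BCB
    C ↦ ACC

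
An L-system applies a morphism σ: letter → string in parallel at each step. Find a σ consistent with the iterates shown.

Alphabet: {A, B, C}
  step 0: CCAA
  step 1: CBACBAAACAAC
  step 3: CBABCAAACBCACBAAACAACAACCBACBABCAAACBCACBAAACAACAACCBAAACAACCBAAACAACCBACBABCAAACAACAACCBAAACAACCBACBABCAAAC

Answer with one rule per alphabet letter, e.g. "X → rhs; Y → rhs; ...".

A->AAC, B->BCA, C->CBA

  step 0 ⇒ step 1: CCAA ⇒ CBA·CBA·AAC·AAC
    A ↦ AAC
    C ↦ CBA
    B ↦ BCA  (constrained at step 1)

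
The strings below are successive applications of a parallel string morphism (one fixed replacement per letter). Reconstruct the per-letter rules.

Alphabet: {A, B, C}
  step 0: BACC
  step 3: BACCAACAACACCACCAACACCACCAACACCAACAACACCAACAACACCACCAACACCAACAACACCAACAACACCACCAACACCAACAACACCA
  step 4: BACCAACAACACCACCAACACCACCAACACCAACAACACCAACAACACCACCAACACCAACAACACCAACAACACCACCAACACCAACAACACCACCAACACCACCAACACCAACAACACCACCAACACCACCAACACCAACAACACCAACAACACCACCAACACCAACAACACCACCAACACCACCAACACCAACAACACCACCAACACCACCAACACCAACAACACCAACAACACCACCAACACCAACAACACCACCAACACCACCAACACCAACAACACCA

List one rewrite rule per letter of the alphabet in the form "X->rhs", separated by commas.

A->CCA, B->BA, C->ACA

  step 3 ⇒ step 4: BACCAACAACACCACCAACACCACCAACACCAACAACACCAACAACACCACCAACACCAACAACACCAACAACACCACCAACACCAACAACACCA ⇒ BA·CCA·ACA·ACA·CCA·CCA·ACA·CCA·CCA·ACA·CCA·ACA·ACA·CCA·ACA·ACA·CCA·CCA·ACA·CCA·ACA·ACA·CCA·ACA·ACA·CCA·CCA·ACA·CCA·ACA·ACA·CCA·CCA·ACA·CCA·CCA·ACA·CCA·ACA·ACA·CCA·CCA·ACA·CCA·CCA·ACA·CCA·ACA·ACA·CCA·ACA·ACA·CCA·CCA·ACA·CCA·ACA·ACA·CCA·CCA·ACA·CCA·CCA·ACA·CCA·ACA·ACA·CCA·CCA·ACA·CCA·CCA·ACA·CCA·ACA·ACA·CCA·ACA·ACA·CCA·CCA·ACA·CCA·ACA·ACA·CCA·CCA·ACA·CCA·CCA·ACA·CCA·ACA·ACA·CCA
    A ↦ CCA
    B ↦ BA
    C ↦ ACA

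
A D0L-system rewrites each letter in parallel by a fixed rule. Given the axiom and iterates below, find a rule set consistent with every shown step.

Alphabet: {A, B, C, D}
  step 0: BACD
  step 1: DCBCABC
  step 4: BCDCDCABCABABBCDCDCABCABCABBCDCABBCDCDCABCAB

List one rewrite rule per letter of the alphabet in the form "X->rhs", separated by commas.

  step 0 ⇒ step 1: BACD ⇒ DC·BC·AB·C
    A ↦ BC
    B ↦ DC
    C ↦ AB
    D ↦ C

A->BC, B->DC, C->AB, D->C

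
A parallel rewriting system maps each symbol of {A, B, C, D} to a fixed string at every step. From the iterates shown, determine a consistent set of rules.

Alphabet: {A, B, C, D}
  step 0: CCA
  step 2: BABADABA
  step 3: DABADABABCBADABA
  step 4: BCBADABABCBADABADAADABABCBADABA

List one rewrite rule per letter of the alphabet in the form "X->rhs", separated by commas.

A->BA, B->DA, C->A, D->BC

  step 3 ⇒ step 4: DABADABABCBADABA ⇒ BC·BA·DA·BA·BC·BA·DA·BA·DA·A·DA·BA·BC·BA·DA·BA
    A ↦ BA
    B ↦ DA
    C ↦ A
    D ↦ BC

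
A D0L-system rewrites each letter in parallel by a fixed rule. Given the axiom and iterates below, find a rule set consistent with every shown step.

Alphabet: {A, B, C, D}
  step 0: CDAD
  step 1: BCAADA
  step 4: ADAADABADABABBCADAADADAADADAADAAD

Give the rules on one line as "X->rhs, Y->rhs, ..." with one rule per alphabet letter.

  step 0 ⇒ step 1: CDAD ⇒ BC·A·AD·A
    A ↦ AD
    C ↦ BC
    D ↦ A
    B ↦ AB  (constrained at step 1)

A->AD, B->AB, C->BC, D->A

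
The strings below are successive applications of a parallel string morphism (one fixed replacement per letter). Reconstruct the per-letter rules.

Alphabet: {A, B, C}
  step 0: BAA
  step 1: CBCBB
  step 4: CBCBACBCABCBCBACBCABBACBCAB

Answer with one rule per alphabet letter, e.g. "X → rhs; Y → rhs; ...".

  step 0 ⇒ step 1: BAA ⇒ CBC·B·B
    A ↦ B
    B ↦ CBC
    C ↦ A  (constrained at step 1)

A->B, B->CBC, C->A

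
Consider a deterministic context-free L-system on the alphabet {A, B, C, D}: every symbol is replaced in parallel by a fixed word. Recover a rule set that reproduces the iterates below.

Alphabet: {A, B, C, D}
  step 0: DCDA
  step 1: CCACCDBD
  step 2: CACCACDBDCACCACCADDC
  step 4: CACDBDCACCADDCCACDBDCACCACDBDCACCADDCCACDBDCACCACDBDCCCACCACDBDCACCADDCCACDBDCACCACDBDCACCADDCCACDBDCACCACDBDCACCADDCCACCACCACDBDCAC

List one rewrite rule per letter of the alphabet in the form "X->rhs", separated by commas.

  step 1 ⇒ step 2: CCACCDBD ⇒ CAC·CAC·DBD·CAC·CAC·C·ADD·C
    A ↦ DBD
    B ↦ ADD
    C ↦ CAC
    D ↦ C

A->DBD, B->ADD, C->CAC, D->C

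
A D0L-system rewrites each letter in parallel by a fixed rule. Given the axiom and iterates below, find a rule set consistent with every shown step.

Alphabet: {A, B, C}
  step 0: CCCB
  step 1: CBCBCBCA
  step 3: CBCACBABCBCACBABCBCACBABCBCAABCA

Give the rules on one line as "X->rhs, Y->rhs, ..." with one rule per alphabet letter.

  step 0 ⇒ step 1: CCCB ⇒ CB·CB·CB·CA
    B ↦ CA
    C ↦ CB
    A ↦ AB  (constrained at step 1)

A->AB, B->CA, C->CB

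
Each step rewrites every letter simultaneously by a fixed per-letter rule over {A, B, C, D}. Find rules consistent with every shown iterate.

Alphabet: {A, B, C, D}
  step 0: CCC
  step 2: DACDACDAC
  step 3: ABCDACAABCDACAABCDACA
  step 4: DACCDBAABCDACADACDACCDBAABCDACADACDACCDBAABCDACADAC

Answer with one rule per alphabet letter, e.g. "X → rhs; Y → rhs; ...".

  step 3 ⇒ step 4: ABCDACAABCDACAABCDACA ⇒ DAC·CDB·A·ABC·DAC·A·DAC·DAC·CDB·A·ABC·DAC·A·DAC·DAC·CDB·A·ABC·DAC·A·DAC
    A ↦ DAC
    B ↦ CDB
    C ↦ A
    D ↦ ABC

A->DAC, B->CDB, C->A, D->ABC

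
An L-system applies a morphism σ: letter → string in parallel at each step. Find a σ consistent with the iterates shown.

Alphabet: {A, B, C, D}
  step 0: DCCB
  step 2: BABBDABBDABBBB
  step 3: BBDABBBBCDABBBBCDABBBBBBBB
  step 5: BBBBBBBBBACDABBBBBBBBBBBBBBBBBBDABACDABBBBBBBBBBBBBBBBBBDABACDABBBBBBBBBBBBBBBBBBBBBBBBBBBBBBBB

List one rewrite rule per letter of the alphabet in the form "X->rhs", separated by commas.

  step 2 ⇒ step 3: BABBDABBDABBBB ⇒ BB·DA·BB·BB·C·DA·BB·BB·C·DA·BB·BB·BB·BB
    A ↦ DA
    B ↦ BB
    D ↦ C
    C ↦ BA  (constrained at step 0)

A->DA, B->BB, C->BA, D->C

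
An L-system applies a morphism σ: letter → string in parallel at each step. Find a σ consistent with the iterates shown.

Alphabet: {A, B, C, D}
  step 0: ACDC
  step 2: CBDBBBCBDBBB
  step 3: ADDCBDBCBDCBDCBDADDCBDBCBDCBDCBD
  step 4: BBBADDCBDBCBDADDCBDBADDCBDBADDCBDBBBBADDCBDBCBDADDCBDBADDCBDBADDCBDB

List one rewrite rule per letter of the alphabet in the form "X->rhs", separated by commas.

A->B, B->CBD, C->ADD, D->B

  step 3 ⇒ step 4: ADDCBDBCBDCBDCBDADDCBDBCBDCBDCBD ⇒ B·B·B·ADD·CBD·B·CBD·ADD·CBD·B·ADD·CBD·B·ADD·CBD·B·B·B·B·ADD·CBD·B·CBD·ADD·CBD·B·ADD·CBD·B·ADD·CBD·B
    A ↦ B
    B ↦ CBD
    C ↦ ADD
    D ↦ B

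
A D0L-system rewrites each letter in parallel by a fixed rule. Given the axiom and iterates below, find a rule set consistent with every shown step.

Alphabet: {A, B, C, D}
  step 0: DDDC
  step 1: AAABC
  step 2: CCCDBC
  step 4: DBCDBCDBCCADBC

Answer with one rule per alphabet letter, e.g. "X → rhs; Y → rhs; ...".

  step 1 ⇒ step 2: AAABC ⇒ C·C·C·D·BC
    A ↦ C
    B ↦ D
    C ↦ BC
  step 0 ⇒ step 1: DDDC ⇒ A·A·A·BC
    D ↦ A

A->C, B->D, C->BC, D->A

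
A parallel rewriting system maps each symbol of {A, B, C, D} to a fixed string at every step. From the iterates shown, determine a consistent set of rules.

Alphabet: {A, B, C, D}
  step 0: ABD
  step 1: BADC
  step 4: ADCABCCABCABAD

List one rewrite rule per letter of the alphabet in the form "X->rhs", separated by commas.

A->B, B->AD, C->CA, D->C

  step 0 ⇒ step 1: ABD ⇒ B·AD·C
    A ↦ B
    B ↦ AD
    D ↦ C
    C ↦ CA  (constrained at step 1)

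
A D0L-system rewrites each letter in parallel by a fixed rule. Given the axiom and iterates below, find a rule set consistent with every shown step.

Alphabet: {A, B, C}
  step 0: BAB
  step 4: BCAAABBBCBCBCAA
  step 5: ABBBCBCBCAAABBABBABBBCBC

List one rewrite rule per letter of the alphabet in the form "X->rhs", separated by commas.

  step 4 ⇒ step 5: BCAAABBBCBCBCAA ⇒ A·BB·BC·BC·BC·A·A·A·BB·A·BB·A·BB·BC·BC
    A ↦ BC
    B ↦ A
    C ↦ BB

A->BC, B->A, C->BB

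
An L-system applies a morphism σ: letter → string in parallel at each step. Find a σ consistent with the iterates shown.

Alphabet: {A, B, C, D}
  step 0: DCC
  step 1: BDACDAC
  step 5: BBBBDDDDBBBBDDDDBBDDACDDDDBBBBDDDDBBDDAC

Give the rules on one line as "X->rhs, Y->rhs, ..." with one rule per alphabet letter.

A->D, B->DD, C->DAC, D->B

  step 0 ⇒ step 1: DCC ⇒ B·DAC·DAC
    C ↦ DAC
    D ↦ B
    A ↦ D  (constrained at step 1)
    B ↦ DD  (constrained at step 1)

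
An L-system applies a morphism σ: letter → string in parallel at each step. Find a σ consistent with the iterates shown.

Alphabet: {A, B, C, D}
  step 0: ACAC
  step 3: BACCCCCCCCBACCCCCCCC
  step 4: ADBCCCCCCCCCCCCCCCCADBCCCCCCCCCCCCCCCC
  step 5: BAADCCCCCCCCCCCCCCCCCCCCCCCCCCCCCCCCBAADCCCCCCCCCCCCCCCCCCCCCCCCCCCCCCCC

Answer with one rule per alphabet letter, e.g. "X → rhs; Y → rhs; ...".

  step 4 ⇒ step 5: ADBCCCCCCCCCCCCCCCCADBCCCCCCCCCCCCCCCC ⇒ B·A·AD·CC·CC·CC·CC·CC·CC·CC·CC·CC·CC·CC·CC·CC·CC·CC·CC·B·A·AD·CC·CC·CC·CC·CC·CC·CC·CC·CC·CC·CC·CC·CC·CC·CC·CC
    A ↦ B
    B ↦ AD
    C ↦ CC
    D ↦ A

A->B, B->AD, C->CC, D->A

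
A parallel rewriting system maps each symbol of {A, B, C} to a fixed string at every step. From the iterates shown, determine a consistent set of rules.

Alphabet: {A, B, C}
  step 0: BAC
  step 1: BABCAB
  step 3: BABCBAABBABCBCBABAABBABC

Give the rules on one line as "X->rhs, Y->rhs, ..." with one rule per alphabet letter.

  step 0 ⇒ step 1: BAC ⇒ BA·BC·AB
    A ↦ BC
    B ↦ BA
    C ↦ AB

A->BC, B->BA, C->AB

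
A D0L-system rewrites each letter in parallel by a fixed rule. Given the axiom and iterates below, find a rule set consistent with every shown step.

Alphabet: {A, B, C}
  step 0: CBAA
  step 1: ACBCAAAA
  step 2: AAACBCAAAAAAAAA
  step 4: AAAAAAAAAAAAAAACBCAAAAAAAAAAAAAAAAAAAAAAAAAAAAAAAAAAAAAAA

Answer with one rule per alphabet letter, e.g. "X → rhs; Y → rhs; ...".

  step 1 ⇒ step 2: ACBCAAAA ⇒ AA·A·CBC·A·AA·AA·AA·AA
    A ↦ AA
    B ↦ CBC
    C ↦ A

A->AA, B->CBC, C->A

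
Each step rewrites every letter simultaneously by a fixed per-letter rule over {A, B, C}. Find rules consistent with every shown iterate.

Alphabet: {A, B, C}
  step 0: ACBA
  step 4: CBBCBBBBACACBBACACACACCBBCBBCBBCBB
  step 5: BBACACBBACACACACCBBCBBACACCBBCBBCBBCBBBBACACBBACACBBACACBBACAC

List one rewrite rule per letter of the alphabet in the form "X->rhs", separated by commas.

  step 4 ⇒ step 5: CBBCBBBBACACBBACACACACCBBCBBCBBCBB ⇒ BB·AC·AC·BB·AC·AC·AC·AC·C·BB·C·BB·AC·AC·C·BB·C·BB·C·BB·C·BB·BB·AC·AC·BB·AC·AC·BB·AC·AC·BB·AC·AC
    A ↦ C
    B ↦ AC
    C ↦ BB

A->C, B->AC, C->BB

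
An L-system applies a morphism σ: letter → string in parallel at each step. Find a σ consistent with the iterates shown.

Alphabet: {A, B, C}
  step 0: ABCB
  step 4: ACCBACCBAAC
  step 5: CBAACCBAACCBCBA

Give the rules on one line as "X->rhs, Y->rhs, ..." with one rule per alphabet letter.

A->CB, B->C, C->A

  step 4 ⇒ step 5: ACCBACCBAAC ⇒ CB·A·A·C·CB·A·A·C·CB·CB·A
    A ↦ CB
    B ↦ C
    C ↦ A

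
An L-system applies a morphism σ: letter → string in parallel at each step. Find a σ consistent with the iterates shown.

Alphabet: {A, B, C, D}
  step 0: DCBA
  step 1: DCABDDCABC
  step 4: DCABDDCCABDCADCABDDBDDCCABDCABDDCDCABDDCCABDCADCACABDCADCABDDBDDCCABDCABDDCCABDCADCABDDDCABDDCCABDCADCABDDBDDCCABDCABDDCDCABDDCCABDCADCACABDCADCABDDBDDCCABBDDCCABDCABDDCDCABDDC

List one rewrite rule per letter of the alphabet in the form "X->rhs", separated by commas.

  step 0 ⇒ step 1: DCBA ⇒ DCA·BDD·CAB·C
    A ↦ C
    B ↦ CAB
    C ↦ BDD
    D ↦ DCA

A->C, B->CAB, C->BDD, D->DCA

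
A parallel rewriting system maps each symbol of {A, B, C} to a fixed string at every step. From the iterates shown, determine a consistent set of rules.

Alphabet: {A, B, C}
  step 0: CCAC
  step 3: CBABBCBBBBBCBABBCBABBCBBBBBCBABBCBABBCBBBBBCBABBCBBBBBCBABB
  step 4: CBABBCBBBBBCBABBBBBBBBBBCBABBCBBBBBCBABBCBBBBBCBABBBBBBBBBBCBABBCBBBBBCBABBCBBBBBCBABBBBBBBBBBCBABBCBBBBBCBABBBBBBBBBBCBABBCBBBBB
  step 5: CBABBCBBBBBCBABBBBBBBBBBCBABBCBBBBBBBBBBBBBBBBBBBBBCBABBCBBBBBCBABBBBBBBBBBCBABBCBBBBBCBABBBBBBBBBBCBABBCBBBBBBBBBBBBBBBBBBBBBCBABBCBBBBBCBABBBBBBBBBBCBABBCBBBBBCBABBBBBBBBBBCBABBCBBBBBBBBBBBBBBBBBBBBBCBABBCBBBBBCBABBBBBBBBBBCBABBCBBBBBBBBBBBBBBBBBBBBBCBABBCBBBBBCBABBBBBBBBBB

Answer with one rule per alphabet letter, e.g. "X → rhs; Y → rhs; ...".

A->CB, B->BB, C->CBA

  step 4 ⇒ step 5: CBABBCBBBBBCBABBBBBBBBBBCBABBCBBBBBCBABBCBBBBBCBABBBBBBBBBBCBABBCBBBBBCBABBCBBBBBCBABBBBBBBBBBCBABBCBBBBBCBABBBBBBBBBBCBABBCBBBBB ⇒ CBA·BB·CB·BB·BB·CBA·BB·BB·BB·BB·BB·CBA·BB·CB·BB·BB·BB·BB·BB·BB·BB·BB·BB·BB·CBA·BB·CB·BB·BB·CBA·BB·BB·BB·BB·BB·CBA·BB·CB·BB·BB·CBA·BB·BB·BB·BB·BB·CBA·BB·CB·BB·BB·BB·BB·BB·BB·BB·BB·BB·BB·CBA·BB·CB·BB·BB·CBA·BB·BB·BB·BB·BB·CBA·BB·CB·BB·BB·CBA·BB·BB·BB·BB·BB·CBA·BB·CB·BB·BB·BB·BB·BB·BB·BB·BB·BB·BB·CBA·BB·CB·BB·BB·CBA·BB·BB·BB·BB·BB·CBA·BB·CB·BB·BB·BB·BB·BB·BB·BB·BB·BB·BB·CBA·BB·CB·BB·BB·CBA·BB·BB·BB·BB·BB
    A ↦ CB
    B ↦ BB
    C ↦ CBA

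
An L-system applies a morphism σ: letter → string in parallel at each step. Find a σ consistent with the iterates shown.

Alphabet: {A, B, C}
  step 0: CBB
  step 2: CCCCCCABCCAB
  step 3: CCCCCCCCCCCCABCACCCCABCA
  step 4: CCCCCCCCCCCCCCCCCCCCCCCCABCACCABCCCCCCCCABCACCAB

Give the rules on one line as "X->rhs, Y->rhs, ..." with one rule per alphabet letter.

A->AB, B->CA, C->CC

  step 3 ⇒ step 4: CCCCCCCCCCCCABCACCCCABCA ⇒ CC·CC·CC·CC·CC·CC·CC·CC·CC·CC·CC·CC·AB·CA·CC·AB·CC·CC·CC·CC·AB·CA·CC·AB
    A ↦ AB
    B ↦ CA
    C ↦ CC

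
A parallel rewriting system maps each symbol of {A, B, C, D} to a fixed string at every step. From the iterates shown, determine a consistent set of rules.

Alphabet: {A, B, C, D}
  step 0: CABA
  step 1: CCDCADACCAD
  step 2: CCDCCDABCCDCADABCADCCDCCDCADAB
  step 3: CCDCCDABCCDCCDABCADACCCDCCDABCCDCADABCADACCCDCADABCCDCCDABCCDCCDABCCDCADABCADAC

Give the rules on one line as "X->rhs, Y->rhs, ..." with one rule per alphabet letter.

  step 2 ⇒ step 3: CCDCCDABCCDCADABCADCCDCCDCADAB ⇒ CCD·CCD·AB·CCD·CCD·AB·CAD·AC·CCD·CCD·AB·CCD·CAD·AB·CAD·AC·CCD·CAD·AB·CCD·CCD·AB·CCD·CCD·AB·CCD·CAD·AB·CAD·AC
    A ↦ CAD
    B ↦ AC
    C ↦ CCD
    D ↦ AB

A->CAD, B->AC, C->CCD, D->AB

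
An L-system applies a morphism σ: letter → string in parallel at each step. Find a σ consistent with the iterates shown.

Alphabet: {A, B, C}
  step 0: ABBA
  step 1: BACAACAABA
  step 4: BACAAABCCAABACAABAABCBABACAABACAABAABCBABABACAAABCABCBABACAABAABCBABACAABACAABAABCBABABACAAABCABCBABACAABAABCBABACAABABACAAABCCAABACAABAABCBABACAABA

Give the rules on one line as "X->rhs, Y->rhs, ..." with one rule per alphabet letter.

  step 0 ⇒ step 1: ABBA ⇒ BA·CAA·CAA·BA
    A ↦ BA
    B ↦ CAA
    C ↦ ABC  (constrained at step 1)

A->BA, B->CAA, C->ABC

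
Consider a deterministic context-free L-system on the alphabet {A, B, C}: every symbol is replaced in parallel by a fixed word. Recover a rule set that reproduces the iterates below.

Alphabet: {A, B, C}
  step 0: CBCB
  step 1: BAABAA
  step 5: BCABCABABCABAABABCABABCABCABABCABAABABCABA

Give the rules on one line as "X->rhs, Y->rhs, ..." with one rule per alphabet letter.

  step 0 ⇒ step 1: CBCB ⇒ BA·A·BA·A
    B ↦ A
    C ↦ BA
    A ↦ BC  (constrained at step 1)

A->BC, B->A, C->BA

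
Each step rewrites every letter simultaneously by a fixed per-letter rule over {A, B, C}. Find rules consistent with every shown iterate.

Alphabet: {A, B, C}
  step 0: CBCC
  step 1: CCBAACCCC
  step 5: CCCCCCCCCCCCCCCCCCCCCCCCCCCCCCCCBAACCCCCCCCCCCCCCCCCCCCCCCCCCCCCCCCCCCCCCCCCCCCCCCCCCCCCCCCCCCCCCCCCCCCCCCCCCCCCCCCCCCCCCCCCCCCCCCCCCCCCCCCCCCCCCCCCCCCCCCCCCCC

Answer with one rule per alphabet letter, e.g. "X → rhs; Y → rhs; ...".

A->CC, B->BAA, C->CC

  step 0 ⇒ step 1: CBCC ⇒ CC·BAA·CC·CC
    B ↦ BAA
    C ↦ CC
    A ↦ CC  (constrained at step 1)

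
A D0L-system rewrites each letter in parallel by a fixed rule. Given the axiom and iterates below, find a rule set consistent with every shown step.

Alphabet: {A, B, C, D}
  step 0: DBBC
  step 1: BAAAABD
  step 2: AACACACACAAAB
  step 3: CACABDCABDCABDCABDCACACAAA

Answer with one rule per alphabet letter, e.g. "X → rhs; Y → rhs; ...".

A->CA, B->AA, C->BD, D->B

  step 2 ⇒ step 3: AACACACACAAAB ⇒ CA·CA·BD·CA·BD·CA·BD·CA·BD·CA·CA·CA·AA
    A ↦ CA
    B ↦ AA
    C ↦ BD
  step 0 ⇒ step 1: DBBC ⇒ B·AA·AA·BD
    D ↦ B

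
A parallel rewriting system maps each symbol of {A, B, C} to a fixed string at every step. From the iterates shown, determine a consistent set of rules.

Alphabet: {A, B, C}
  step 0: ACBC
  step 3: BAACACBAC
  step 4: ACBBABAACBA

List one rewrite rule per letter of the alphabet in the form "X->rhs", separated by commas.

A->B, B->AC, C->A

  step 3 ⇒ step 4: BAACACBAC ⇒ AC·B·B·A·B·A·AC·B·A
    A ↦ B
    B ↦ AC
    C ↦ A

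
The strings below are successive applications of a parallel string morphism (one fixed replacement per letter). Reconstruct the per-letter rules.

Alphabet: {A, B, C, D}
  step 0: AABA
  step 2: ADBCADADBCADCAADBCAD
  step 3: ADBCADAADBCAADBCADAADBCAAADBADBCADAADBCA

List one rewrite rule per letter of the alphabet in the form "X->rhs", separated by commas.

  step 2 ⇒ step 3: ADBCADADBCADCAADBCAD ⇒ ADB·CA·D·A·ADB·CA·ADB·CA·D·A·ADB·CA·A·ADB·ADB·CA·D·A·ADB·CA
    A ↦ ADB
    B ↦ D
    C ↦ A
    D ↦ CA

A->ADB, B->D, C->A, D->CA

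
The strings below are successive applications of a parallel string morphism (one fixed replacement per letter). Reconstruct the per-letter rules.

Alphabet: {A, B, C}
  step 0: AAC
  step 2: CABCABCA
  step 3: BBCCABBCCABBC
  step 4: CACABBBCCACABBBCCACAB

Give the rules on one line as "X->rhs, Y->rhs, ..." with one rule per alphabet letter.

A->BC, B->CA, C->B

  step 3 ⇒ step 4: BBCCABBCCABBC ⇒ CA·CA·B·B·BC·CA·CA·B·B·BC·CA·CA·B
    A ↦ BC
    B ↦ CA
    C ↦ B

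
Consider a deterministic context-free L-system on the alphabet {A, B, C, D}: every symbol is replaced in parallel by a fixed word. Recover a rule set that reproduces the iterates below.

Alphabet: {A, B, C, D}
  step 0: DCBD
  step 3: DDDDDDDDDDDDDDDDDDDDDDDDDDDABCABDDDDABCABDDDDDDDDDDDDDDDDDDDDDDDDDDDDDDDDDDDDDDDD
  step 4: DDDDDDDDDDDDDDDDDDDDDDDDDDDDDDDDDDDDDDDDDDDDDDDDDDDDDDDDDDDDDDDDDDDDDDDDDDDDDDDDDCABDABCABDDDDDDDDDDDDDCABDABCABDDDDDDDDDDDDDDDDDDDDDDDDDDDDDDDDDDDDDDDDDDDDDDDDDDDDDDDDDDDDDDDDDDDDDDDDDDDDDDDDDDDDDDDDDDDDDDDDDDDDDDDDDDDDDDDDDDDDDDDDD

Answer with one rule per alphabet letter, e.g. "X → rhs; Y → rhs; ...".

  step 3 ⇒ step 4: DDDDDDDDDDDDDDDDDDDDDDDDDDDABCABDDDDABCABDDDDDDDDDDDDDDDDDDDDDDDDDDDDDDDDDDDDDDDD ⇒ DDD·DDD·DDD·DDD·DDD·DDD·DDD·DDD·DDD·DDD·DDD·DDD·DDD·DDD·DDD·DDD·DDD·DDD·DDD·DDD·DDD·DDD·DDD·DDD·DDD·DDD·DDD·C·ABD·AB·C·ABD·DDD·DDD·DDD·DDD·C·ABD·AB·C·ABD·DDD·DDD·DDD·DDD·DDD·DDD·DDD·DDD·DDD·DDD·DDD·DDD·DDD·DDD·DDD·DDD·DDD·DDD·DDD·DDD·DDD·DDD·DDD·DDD·DDD·DDD·DDD·DDD·DDD·DDD·DDD·DDD·DDD·DDD·DDD·DDD·DDD·DDD·DDD·DDD
    A ↦ C
    B ↦ ABD
    C ↦ AB
    D ↦ DDD

A->C, B->ABD, C->AB, D->DDD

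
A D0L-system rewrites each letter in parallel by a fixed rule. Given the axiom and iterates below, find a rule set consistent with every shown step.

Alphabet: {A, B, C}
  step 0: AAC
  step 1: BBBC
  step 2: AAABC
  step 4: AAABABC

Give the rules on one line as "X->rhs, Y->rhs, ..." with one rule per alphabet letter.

  step 1 ⇒ step 2: BBBC ⇒ A·A·A·BC
    B ↦ A
    C ↦ BC
  step 0 ⇒ step 1: AAC ⇒ B·B·BC
    A ↦ B

A->B, B->A, C->BC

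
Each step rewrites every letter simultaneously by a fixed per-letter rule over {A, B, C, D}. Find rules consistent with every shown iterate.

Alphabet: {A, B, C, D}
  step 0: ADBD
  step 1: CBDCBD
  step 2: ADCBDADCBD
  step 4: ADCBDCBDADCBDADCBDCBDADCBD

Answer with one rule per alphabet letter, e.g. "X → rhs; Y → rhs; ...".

A->C, B->C, C->AD, D->BD

  step 1 ⇒ step 2: CBDCBD ⇒ AD·C·BD·AD·C·BD
    B ↦ C
    C ↦ AD
    D ↦ BD
  step 0 ⇒ step 1: ADBD ⇒ C·BD·C·BD
    A ↦ C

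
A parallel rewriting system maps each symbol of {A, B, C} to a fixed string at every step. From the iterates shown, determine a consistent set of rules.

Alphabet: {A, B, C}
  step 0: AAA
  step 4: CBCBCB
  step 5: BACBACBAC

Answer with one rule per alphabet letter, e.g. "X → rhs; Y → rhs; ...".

  step 4 ⇒ step 5: CBCBCB ⇒ BA·C·BA·C·BA·C
    B ↦ C
    C ↦ BA
    A ↦ B  (constrained at step 0)

A->B, B->C, C->BA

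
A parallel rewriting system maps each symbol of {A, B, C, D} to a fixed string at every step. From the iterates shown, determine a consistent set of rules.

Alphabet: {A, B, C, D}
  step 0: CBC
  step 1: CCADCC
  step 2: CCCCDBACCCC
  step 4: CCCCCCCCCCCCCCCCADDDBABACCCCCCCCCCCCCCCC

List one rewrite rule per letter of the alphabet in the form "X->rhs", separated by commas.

  step 1 ⇒ step 2: CCADCC ⇒ CC·CC·D·BA·CC·CC
    A ↦ D
    C ↦ CC
    D ↦ BA
  step 0 ⇒ step 1: CBC ⇒ CC·AD·CC
    B ↦ AD

A->D, B->AD, C->CC, D->BA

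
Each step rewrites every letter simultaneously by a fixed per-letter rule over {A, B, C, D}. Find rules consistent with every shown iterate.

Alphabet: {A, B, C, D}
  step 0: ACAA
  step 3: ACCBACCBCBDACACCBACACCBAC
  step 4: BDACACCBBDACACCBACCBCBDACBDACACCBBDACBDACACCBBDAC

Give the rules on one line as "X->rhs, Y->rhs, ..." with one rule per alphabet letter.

  step 3 ⇒ step 4: ACCBACCBCBDACACCBACACCBAC ⇒ BD·AC·AC·CB·BD·AC·AC·CB·AC·CB·C·BD·AC·BD·AC·AC·CB·BD·AC·BD·AC·AC·CB·BD·AC
    A ↦ BD
    B ↦ CB
    C ↦ AC
    D ↦ C

A->BD, B->CB, C->AC, D->C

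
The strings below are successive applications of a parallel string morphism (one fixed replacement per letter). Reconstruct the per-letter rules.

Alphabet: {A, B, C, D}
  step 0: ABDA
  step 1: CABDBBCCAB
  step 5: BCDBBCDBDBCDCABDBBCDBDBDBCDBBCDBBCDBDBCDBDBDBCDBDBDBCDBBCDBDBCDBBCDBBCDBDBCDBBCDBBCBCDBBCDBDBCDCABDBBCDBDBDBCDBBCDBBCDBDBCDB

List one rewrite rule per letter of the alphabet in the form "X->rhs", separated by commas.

A->CAB, B->DB, C->D, D->BC

  step 0 ⇒ step 1: ABDA ⇒ CAB·DB·BC·CAB
    A ↦ CAB
    B ↦ DB
    D ↦ BC
    C ↦ D  (constrained at step 1)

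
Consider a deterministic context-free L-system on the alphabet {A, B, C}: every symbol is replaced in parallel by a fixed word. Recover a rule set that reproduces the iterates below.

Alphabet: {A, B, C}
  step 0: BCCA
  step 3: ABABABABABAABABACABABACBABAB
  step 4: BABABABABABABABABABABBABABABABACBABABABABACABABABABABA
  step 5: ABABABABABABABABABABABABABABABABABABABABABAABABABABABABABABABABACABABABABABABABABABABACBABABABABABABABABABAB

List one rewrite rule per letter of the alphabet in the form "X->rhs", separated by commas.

A->B, B->ABA, C->AC

  step 4 ⇒ step 5: BABABABABABABABABABABBABABABABACBABABABABACABABABABABA ⇒ ABA·B·ABA·B·ABA·B·ABA·B·ABA·B·ABA·B·ABA·B·ABA·B·ABA·B·ABA·B·ABA·ABA·B·ABA·B·ABA·B·ABA·B·ABA·B·AC·ABA·B·ABA·B·ABA·B·ABA·B·ABA·B·AC·B·ABA·B·ABA·B·ABA·B·ABA·B·ABA·B
    A ↦ B
    B ↦ ABA
    C ↦ AC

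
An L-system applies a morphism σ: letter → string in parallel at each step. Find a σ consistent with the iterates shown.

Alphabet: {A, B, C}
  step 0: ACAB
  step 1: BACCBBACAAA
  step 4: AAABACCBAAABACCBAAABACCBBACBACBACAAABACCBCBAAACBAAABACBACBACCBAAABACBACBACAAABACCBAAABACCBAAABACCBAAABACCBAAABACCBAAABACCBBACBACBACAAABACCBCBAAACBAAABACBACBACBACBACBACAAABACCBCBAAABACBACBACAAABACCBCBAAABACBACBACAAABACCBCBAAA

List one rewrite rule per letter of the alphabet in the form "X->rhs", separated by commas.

  step 0 ⇒ step 1: ACAB ⇒ BAC·CB·BAC·AAA
    A ↦ BAC
    B ↦ AAA
    C ↦ CB

A->BAC, B->AAA, C->CB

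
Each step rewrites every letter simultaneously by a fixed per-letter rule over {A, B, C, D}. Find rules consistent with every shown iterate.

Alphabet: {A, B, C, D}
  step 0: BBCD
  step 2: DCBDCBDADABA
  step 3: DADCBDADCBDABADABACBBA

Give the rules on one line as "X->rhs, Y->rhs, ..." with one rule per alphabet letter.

  step 2 ⇒ step 3: DCBDCBDADABA ⇒ DA·D·CB·DA·D·CB·DA·BA·DA·BA·CB·BA
    A ↦ BA
    B ↦ CB
    C ↦ D
    D ↦ DA

A->BA, B->CB, C->D, D->DA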